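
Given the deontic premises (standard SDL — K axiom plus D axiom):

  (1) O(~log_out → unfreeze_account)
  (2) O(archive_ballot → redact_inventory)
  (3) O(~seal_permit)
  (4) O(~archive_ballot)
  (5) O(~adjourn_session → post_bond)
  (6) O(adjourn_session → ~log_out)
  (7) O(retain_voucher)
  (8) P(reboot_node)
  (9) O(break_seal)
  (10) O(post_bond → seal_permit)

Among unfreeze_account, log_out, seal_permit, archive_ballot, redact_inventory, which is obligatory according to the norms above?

unfreeze_account

From premise 3 we have O(~seal_permit).
The contrapositive of premise 10 (O(post_bond → seal_permit)) is O(~seal_permit → ~post_bond), and O(~seal_permit) is already established, so O(~post_bond).
The contrapositive of premise 5 (O(~adjourn_session → post_bond)) is O(~post_bond → adjourn_session), and O(~post_bond) is already established, so O(adjourn_session).
From O(adjourn_session) and premise 6, O(adjourn_session → ~log_out), we obtain O(~log_out).
With premise 1, O(~log_out → unfreeze_account), the K-axiom yields O(unfreeze_account).
So O(unfreeze_account) holds — unfreeze_account is obligatory. None of the other listed options is made obligatory by any chain of premises.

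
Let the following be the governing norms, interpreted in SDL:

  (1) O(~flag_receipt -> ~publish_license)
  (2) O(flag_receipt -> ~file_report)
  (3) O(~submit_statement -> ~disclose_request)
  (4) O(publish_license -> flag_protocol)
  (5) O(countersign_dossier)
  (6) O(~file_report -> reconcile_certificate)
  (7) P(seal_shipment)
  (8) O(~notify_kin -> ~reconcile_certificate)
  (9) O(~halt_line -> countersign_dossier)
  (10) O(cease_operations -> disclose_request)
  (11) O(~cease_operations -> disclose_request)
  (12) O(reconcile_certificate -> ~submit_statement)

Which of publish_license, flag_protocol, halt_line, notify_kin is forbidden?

publish_license

Premises 11 and 10 are O(~cease_operations -> disclose_request) and O(cease_operations -> disclose_request); every ideal world satisfies ~cease_operations or cease_operations, so in either case disclose_request holds — hence O(disclose_request).
The contrapositive of premise 3 (O(~submit_statement -> ~disclose_request)) is O(disclose_request -> submit_statement), and O(disclose_request) is already established, so O(submit_statement).
Premise 12 is O(reconcile_certificate -> ~submit_statement); contrapositively O(submit_statement -> ~reconcile_certificate). Since O(submit_statement) holds, K gives O(~reconcile_certificate).
Premise 6, O(~file_report -> reconcile_certificate), contraposes to O(~reconcile_certificate -> file_report); with O(~reconcile_certificate) we get O(file_report).
The contrapositive of premise 2 (O(flag_receipt -> ~file_report)) is O(file_report -> ~flag_receipt), and O(file_report) is already established, so O(~flag_receipt).
Applying K to premise 1 (O(~flag_receipt -> ~publish_license)) and O(~flag_receipt) yields O(~publish_license).
So O(~publish_license) holds, i.e. publish_license is forbidden. None of the other listed options is forbidden under the premises.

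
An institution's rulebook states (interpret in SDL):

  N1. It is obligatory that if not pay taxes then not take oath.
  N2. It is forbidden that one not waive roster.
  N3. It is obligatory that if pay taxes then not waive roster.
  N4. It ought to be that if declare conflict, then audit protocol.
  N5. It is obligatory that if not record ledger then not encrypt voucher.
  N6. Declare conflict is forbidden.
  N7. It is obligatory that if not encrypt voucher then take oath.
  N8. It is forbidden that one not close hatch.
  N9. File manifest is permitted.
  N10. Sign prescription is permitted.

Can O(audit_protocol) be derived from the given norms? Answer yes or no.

Premise 4 is O(declare_conflict → audit_protocol), but O(declare_conflict) is not derivable from the premises, so it does not yield O(audit_protocol).
No other premise forces O(audit_protocol). An ideal world satisfying every premise can still have audit_protocol false, so O(audit_protocol) is not derivable.

No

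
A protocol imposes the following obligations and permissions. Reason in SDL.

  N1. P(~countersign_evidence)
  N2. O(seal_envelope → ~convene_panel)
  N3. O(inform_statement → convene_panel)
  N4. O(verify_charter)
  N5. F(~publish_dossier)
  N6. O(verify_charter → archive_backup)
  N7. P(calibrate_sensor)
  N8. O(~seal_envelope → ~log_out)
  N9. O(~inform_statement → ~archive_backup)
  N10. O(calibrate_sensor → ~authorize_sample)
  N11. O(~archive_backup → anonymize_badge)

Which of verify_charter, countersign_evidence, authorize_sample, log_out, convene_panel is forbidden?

log_out

Premise 4 gives O(verify_charter).
Applying K to premise 6 (O(verify_charter → archive_backup)) and O(verify_charter) yields O(archive_backup).
Premise 9 is O(~inform_statement → ~archive_backup); contrapositively O(archive_backup → inform_statement). Since O(archive_backup) holds, K gives O(inform_statement).
Applying K to premise 3 (O(inform_statement → convene_panel)) and O(inform_statement) yields O(convene_panel).
Premise 2 is O(seal_envelope → ~convene_panel); contrapositively O(convene_panel → ~seal_envelope). Since O(convene_panel) holds, K gives O(~seal_envelope).
From O(~seal_envelope) and premise 8, O(~seal_envelope → ~log_out), we obtain O(~log_out).
So O(~log_out) holds, i.e. log_out is forbidden. None of the other listed options is forbidden under the premises.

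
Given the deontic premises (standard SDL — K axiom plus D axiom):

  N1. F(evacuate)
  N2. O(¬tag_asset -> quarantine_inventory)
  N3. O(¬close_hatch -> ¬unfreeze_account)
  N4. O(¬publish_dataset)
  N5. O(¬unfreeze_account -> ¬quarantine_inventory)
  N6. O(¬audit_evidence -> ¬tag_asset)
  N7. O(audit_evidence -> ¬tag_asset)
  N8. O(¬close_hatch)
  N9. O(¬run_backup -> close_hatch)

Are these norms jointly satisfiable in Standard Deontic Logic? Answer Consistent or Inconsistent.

Premises 6 and 7 cover both cases: O(¬audit_evidence -> ¬tag_asset) and O(audit_evidence -> ¬tag_asset). Since ¬audit_evidence ∨ audit_evidence is a tautology, O(¬tag_asset) follows.
Premise 2 is O(¬tag_asset -> quarantine_inventory); since O(¬tag_asset), deontic closure gives O(quarantine_inventory).
Premise 5, O(¬unfreeze_account -> ¬quarantine_inventory), contraposes to O(quarantine_inventory -> unfreeze_account); with O(quarantine_inventory) we get O(unfreeze_account).
Premise 3, O(¬close_hatch -> ¬unfreeze_account), contraposes to O(unfreeze_account -> close_hatch); with O(unfreeze_account) we get O(close_hatch).
But premise 8 directly asserts O(¬close_hatch).
We now have both O(close_hatch) and O(¬close_hatch) — close_hatch is simultaneously obligatory and forbidden, violating the D-axiom.

Inconsistent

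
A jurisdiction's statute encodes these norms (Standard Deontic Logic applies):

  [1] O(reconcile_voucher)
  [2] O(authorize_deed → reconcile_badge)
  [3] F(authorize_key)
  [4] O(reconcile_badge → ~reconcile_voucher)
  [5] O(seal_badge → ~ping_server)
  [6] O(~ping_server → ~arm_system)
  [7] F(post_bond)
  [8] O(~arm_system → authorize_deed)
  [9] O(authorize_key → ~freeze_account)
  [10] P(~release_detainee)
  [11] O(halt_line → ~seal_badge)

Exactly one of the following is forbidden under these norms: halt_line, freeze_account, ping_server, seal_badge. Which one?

From premise 1 we have O(reconcile_voucher).
Premise 4, O(reconcile_badge → ~reconcile_voucher), contraposes to O(reconcile_voucher → ~reconcile_badge); with O(reconcile_voucher) we get O(~reconcile_badge).
The contrapositive of premise 2 (O(authorize_deed → reconcile_badge)) is O(~reconcile_badge → ~authorize_deed), and O(~reconcile_badge) is already established, so O(~authorize_deed).
The contrapositive of premise 8 (O(~arm_system → authorize_deed)) is O(~authorize_deed → arm_system), and O(~authorize_deed) is already established, so O(arm_system).
Premise 6 is O(~ping_server → ~arm_system); contrapositively O(arm_system → ping_server). Since O(arm_system) holds, K gives O(ping_server).
The contrapositive of premise 5 (O(seal_badge → ~ping_server)) is O(ping_server → ~seal_badge), and O(ping_server) is already established, so O(~seal_badge).
So O(~seal_badge) holds, i.e. seal_badge is forbidden. None of the other listed options is forbidden under the premises.

seal_badge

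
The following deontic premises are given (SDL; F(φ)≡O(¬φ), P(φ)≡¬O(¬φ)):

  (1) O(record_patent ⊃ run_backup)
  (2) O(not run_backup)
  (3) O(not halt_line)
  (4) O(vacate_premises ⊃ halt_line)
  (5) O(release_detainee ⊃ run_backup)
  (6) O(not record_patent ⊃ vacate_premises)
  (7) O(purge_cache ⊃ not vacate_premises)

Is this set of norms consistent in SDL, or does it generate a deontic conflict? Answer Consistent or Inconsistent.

Inconsistent

Premise 3 gives O(not halt_line).
Premise 4, O(vacate_premises ⊃ halt_line), contraposes to O(not halt_line ⊃ not vacate_premises); with O(not halt_line) we get O(not vacate_premises).
The contrapositive of premise 6 (O(not record_patent ⊃ vacate_premises)) is O(not vacate_premises ⊃ record_patent), and O(not vacate_premises) is already established, so O(record_patent).
With premise 1, O(record_patent ⊃ run_backup), the K-axiom yields O(run_backup).
But premise 2 directly asserts O(not run_backup).
We now have both O(run_backup) and O(not run_backup) — run_backup is simultaneously obligatory and forbidden, violating the D-axiom.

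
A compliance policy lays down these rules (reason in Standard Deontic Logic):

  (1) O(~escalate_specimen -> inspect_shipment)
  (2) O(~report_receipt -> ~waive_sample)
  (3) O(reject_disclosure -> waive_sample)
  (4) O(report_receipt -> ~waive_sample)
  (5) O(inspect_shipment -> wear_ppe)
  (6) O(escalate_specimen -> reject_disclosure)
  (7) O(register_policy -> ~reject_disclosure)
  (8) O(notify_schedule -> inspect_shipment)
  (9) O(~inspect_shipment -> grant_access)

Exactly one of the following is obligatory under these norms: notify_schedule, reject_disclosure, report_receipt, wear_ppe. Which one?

Premises 4 and 2 cover both cases: O(report_receipt -> ~waive_sample) and O(~report_receipt -> ~waive_sample). Since report_receipt ∨ ~report_receipt is a tautology, O(~waive_sample) follows.
Premise 3, O(reject_disclosure -> waive_sample), contraposes to O(~waive_sample -> ~reject_disclosure); with O(~waive_sample) we get O(~reject_disclosure).
Premise 6, O(escalate_specimen -> reject_disclosure), contraposes to O(~reject_disclosure -> ~escalate_specimen); with O(~reject_disclosure) we get O(~escalate_specimen).
Applying K to premise 1 (O(~escalate_specimen -> inspect_shipment)) and O(~escalate_specimen) yields O(inspect_shipment).
With premise 5, O(inspect_shipment -> wear_ppe), the K-axiom yields O(wear_ppe).
So O(wear_ppe) holds — wear_ppe is obligatory. None of the other listed options is made obligatory by any chain of premises.

wear_ppe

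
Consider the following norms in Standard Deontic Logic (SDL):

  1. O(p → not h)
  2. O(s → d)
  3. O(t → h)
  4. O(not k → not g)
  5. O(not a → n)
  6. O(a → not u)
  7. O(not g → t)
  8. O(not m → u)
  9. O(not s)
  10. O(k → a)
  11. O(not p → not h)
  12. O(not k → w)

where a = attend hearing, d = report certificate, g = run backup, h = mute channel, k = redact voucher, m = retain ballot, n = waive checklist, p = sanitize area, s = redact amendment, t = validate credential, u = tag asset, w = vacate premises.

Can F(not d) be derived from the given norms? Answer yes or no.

Premise 2 is O(s → d), but O(s) is not derivable from the premises, so it does not yield O(d).
No other premise forces O(d). An ideal world satisfying every premise can still have not d true, so F(not d) is not derivable.

No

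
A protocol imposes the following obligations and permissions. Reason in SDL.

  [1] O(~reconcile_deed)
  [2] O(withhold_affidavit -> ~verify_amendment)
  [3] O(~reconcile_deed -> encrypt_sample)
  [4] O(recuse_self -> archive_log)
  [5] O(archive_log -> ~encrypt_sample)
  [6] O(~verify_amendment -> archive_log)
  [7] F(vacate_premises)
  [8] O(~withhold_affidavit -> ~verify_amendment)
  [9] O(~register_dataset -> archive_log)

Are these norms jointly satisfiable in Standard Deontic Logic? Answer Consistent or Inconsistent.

By case analysis on ~withhold_affidavit: premise 8 gives O(~withhold_affidavit -> ~verify_amendment) and premise 2 gives O(withhold_affidavit -> ~verify_amendment), so O(~verify_amendment) either way.
With premise 6, O(~verify_amendment -> archive_log), the K-axiom yields O(archive_log).
Premise 5 is O(archive_log -> ~encrypt_sample); since O(archive_log), deontic closure gives O(~encrypt_sample).
Premise 3, O(~reconcile_deed -> encrypt_sample), contraposes to O(~encrypt_sample -> reconcile_deed); with O(~encrypt_sample) we get O(reconcile_deed).
Yet premise 1 states O(~reconcile_deed).
We now have both O(reconcile_deed) and O(~reconcile_deed) — reconcile_deed is simultaneously obligatory and forbidden, violating the D-axiom.

Inconsistent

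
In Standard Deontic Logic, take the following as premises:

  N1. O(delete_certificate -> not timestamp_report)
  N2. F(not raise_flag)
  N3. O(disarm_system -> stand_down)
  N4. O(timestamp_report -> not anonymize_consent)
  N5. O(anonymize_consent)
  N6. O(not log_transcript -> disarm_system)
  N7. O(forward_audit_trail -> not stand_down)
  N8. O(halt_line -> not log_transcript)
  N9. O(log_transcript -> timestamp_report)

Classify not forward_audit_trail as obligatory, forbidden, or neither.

From premise 5 we have O(anonymize_consent).
The contrapositive of premise 4 (O(timestamp_report -> not anonymize_consent)) is O(anonymize_consent -> not timestamp_report), and O(anonymize_consent) is already established, so O(not timestamp_report).
Premise 9, O(log_transcript -> timestamp_report), contraposes to O(not timestamp_report -> not log_transcript); with O(not timestamp_report) we get O(not log_transcript).
Premise 6 is O(not log_transcript -> disarm_system); since O(not log_transcript), deontic closure gives O(disarm_system).
With premise 3, O(disarm_system -> stand_down), the K-axiom yields O(stand_down).
The contrapositive of premise 7 (O(forward_audit_trail -> not stand_down)) is O(stand_down -> not forward_audit_trail), and O(stand_down) is already established, so O(not forward_audit_trail).
Premises 1, 2, 8 do not contribute to this derivation.
Hence not forward_audit_trail is obligatory.

Obligatory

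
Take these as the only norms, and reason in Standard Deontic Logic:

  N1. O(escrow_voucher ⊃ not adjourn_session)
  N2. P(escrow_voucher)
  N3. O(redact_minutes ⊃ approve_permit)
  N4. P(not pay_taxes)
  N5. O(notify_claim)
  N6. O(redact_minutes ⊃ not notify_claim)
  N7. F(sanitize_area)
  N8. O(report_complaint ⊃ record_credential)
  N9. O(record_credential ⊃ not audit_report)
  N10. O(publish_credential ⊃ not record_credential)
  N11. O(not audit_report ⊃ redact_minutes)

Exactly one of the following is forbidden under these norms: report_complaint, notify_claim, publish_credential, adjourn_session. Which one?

Premise 5 states O(notify_claim) outright.
Premise 6, O(redact_minutes ⊃ not notify_claim), contraposes to O(notify_claim ⊃ not redact_minutes); with O(notify_claim) we get O(not redact_minutes).
The contrapositive of premise 11 (O(not audit_report ⊃ redact_minutes)) is O(not redact_minutes ⊃ audit_report), and O(not redact_minutes) is already established, so O(audit_report).
The contrapositive of premise 9 (O(record_credential ⊃ not audit_report)) is O(audit_report ⊃ not record_credential), and O(audit_report) is already established, so O(not record_credential).
The contrapositive of premise 8 (O(report_complaint ⊃ record_credential)) is O(not record_credential ⊃ not report_complaint), and O(not record_credential) is already established, so O(not report_complaint).
So O(not report_complaint) holds, i.e. report_complaint is forbidden. None of the other listed options is forbidden under the premises.

report_complaint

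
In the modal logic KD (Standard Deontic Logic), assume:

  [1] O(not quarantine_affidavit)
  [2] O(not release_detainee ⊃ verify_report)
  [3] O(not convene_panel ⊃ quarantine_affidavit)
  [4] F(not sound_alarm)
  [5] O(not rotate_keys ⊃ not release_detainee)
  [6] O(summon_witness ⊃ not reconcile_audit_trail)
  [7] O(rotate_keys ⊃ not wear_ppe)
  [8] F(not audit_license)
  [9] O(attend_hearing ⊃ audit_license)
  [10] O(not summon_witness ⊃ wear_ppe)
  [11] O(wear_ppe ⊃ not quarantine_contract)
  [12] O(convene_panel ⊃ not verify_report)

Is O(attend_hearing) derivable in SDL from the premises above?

Premise 9 is O(attend_hearing ⊃ audit_license); even if O(audit_license) held, inferring O(attend_hearing) would be affirming the consequent — invalid.
No other premise forces O(attend_hearing). An ideal world satisfying every premise can still have attend_hearing false, so O(attend_hearing) is not derivable.

No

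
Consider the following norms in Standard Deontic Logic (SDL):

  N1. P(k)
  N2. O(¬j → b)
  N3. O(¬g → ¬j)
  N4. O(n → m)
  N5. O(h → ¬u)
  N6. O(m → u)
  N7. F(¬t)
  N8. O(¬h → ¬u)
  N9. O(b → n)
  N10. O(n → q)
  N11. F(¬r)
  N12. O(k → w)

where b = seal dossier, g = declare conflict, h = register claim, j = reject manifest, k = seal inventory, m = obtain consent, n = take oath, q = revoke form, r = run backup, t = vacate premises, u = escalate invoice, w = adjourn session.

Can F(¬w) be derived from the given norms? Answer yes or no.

Premise 12 is O(k → w), but O(k) is not derivable from the premises (the permission P(k) asserts only ¬O(¬k), not O(k)), so it does not yield O(w).
No other premise forces O(w). An ideal world satisfying every premise can still have ¬w true, so F(¬w) is not derivable.

No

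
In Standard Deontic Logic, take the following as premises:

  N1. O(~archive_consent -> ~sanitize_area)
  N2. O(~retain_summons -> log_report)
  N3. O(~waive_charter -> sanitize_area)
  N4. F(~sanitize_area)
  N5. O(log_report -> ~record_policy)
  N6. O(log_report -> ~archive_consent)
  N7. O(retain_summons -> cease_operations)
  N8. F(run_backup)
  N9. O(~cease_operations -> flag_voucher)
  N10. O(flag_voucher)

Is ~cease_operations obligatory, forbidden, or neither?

Forbidden

F(~sanitize_area) at premise 4 means O(sanitize_area).
The contrapositive of premise 1 (O(~archive_consent -> ~sanitize_area)) is O(sanitize_area -> archive_consent), and O(sanitize_area) is already established, so O(archive_consent).
Premise 6 is O(log_report -> ~archive_consent); contrapositively O(archive_consent -> ~log_report). Since O(archive_consent) holds, K gives O(~log_report).
Premise 2 is O(~retain_summons -> log_report); contrapositively O(~log_report -> retain_summons). Since O(~log_report) holds, K gives O(retain_summons).
With premise 7, O(retain_summons -> cease_operations), the K-axiom yields O(cease_operations).
Premises 3, 5, 8, 9, 10 do not contribute to this derivation.
Thus O(cease_operations), which is F(~cease_operations): ~cease_operations is forbidden.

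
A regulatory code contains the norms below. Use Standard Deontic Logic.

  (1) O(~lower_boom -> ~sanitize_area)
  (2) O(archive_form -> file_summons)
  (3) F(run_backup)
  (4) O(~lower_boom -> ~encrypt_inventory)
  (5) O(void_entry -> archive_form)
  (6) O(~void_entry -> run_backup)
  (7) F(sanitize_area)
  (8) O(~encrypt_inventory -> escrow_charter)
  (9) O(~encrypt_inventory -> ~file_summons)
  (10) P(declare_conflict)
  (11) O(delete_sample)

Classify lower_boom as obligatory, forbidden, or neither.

Premise 3 is F(run_backup), i.e. O(~run_backup).
Premise 6 is O(~void_entry -> run_backup); contrapositively O(~run_backup -> void_entry). Since O(~run_backup) holds, K gives O(void_entry).
Premise 5 is O(void_entry -> archive_form); since O(void_entry), deontic closure gives O(archive_form).
Premise 2 is O(archive_form -> file_summons); since O(archive_form), deontic closure gives O(file_summons).
The contrapositive of premise 9 (O(~encrypt_inventory -> ~file_summons)) is O(file_summons -> encrypt_inventory), and O(file_summons) is already established, so O(encrypt_inventory).
The contrapositive of premise 4 (O(~lower_boom -> ~encrypt_inventory)) is O(encrypt_inventory -> lower_boom), and O(encrypt_inventory) is already established, so O(lower_boom).
Premises 1, 7, 8, 10, 11 do not contribute to this derivation.
Hence lower_boom is obligatory.

Obligatory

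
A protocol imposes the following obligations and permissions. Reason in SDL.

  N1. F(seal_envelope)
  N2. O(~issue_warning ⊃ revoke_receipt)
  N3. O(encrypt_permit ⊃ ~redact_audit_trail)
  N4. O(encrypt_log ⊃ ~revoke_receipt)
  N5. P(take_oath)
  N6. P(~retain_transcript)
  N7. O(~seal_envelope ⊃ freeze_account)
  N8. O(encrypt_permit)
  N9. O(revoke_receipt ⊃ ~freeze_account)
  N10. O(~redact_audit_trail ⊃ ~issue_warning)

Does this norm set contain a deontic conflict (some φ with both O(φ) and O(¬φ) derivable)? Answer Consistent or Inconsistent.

F(seal_envelope) at premise 1 means O(~seal_envelope).
From O(~seal_envelope) and premise 7, O(~seal_envelope ⊃ freeze_account), we obtain O(freeze_account).
Premise 9, O(revoke_receipt ⊃ ~freeze_account), contraposes to O(freeze_account ⊃ ~revoke_receipt); with O(freeze_account) we get O(~revoke_receipt).
Premise 2, O(~issue_warning ⊃ revoke_receipt), contraposes to O(~revoke_receipt ⊃ issue_warning); with O(~revoke_receipt) we get O(issue_warning).
Premise 10 is O(~redact_audit_trail ⊃ ~issue_warning); contrapositively O(issue_warning ⊃ redact_audit_trail). Since O(issue_warning) holds, K gives O(redact_audit_trail).
Premise 3 is O(encrypt_permit ⊃ ~redact_audit_trail); contrapositively O(redact_audit_trail ⊃ ~encrypt_permit). Since O(redact_audit_trail) holds, K gives O(~encrypt_permit).
But premise 8 directly asserts O(encrypt_permit).
We now have both O(~encrypt_permit) and O(encrypt_permit) — encrypt_permit is simultaneously obligatory and forbidden, violating the D-axiom.

Inconsistent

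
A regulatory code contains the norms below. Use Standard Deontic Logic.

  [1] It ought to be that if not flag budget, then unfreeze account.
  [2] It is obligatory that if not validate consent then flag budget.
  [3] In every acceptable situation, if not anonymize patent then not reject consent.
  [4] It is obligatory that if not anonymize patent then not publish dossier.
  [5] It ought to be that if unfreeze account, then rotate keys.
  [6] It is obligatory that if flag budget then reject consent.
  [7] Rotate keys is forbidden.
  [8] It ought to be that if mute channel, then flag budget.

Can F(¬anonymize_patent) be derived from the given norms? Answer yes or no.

Premise 7 is F(rotate_keys), i.e. O(¬rotate_keys).
The contrapositive of premise 5 (O(unfreeze_account → rotate_keys)) is O(¬rotate_keys → ¬unfreeze_account), and O(¬rotate_keys) is already established, so O(¬unfreeze_account).
The contrapositive of premise 1 (O(¬flag_budget → unfreeze_account)) is O(¬unfreeze_account → flag_budget), and O(¬unfreeze_account) is already established, so O(flag_budget).
Applying K to premise 6 (O(flag_budget → reject_consent)) and O(flag_budget) yields O(reject_consent).
The contrapositive of premise 3 (O(¬anonymize_patent → ¬reject_consent)) is O(reject_consent → anonymize_patent), and O(reject_consent) is already established, so O(anonymize_patent).
Premises 2, 4, 8 do not contribute to this derivation.
So O(anonymize_patent) holds, i.e. F(¬anonymize_patent). The claim follows.

Yes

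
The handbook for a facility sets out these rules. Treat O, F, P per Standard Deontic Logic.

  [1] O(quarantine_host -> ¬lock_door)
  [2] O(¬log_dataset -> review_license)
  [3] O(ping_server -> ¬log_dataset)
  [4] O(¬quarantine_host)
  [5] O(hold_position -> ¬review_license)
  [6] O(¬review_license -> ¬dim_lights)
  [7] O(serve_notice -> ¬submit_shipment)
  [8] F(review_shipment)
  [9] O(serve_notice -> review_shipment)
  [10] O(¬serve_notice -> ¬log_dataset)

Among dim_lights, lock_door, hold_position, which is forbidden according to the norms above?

Premise 8, F(review_shipment), is equivalent to O(¬review_shipment).
Premise 9 is O(serve_notice -> review_shipment); contrapositively O(¬review_shipment -> ¬serve_notice). Since O(¬review_shipment) holds, K gives O(¬serve_notice).
With premise 10, O(¬serve_notice -> ¬log_dataset), the K-axiom yields O(¬log_dataset).
Premise 2 is O(¬log_dataset -> review_license); since O(¬log_dataset), deontic closure gives O(review_license).
Premise 5, O(hold_position -> ¬review_license), contraposes to O(review_license -> ¬hold_position); with O(review_license) we get O(¬hold_position).
So O(¬hold_position) holds, i.e. hold_position is forbidden. None of the other listed options is forbidden under the premises.

hold_position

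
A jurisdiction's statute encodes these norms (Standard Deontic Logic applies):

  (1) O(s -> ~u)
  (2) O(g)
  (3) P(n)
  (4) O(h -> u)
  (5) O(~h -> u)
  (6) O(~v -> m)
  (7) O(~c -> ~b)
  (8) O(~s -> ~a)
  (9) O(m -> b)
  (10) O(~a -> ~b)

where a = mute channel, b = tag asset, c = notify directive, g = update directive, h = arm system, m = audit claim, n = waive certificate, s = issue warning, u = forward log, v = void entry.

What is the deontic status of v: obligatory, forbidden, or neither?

Premises 5 and 4 cover both cases: O(~h -> u) and O(h -> u). Since ~h ∨ h is a tautology, O(u) follows.
Premise 1, O(s -> ~u), contraposes to O(u -> ~s); with O(u) we get O(~s).
With premise 8, O(~s -> ~a), the K-axiom yields O(~a).
With premise 10, O(~a -> ~b), the K-axiom yields O(~b).
Premise 9 is O(m -> b); contrapositively O(~b -> ~m). Since O(~b) holds, K gives O(~m).
Premise 6 is O(~v -> m); contrapositively O(~m -> v). Since O(~m) holds, K gives O(v).
Premises 2, 3, 7 do not contribute to this derivation.
Hence v is obligatory.

Obligatory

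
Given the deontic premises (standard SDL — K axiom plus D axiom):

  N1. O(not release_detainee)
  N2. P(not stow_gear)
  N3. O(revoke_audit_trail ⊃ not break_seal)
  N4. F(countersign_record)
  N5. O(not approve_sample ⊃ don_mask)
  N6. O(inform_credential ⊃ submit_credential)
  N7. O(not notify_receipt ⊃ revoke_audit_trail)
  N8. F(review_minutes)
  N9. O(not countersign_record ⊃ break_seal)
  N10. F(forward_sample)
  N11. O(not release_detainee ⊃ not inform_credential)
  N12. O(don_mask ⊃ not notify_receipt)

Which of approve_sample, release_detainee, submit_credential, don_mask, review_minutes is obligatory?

Premise 4 is F(countersign_record), i.e. O(not countersign_record).
Applying K to premise 9 (O(not countersign_record ⊃ break_seal)) and O(not countersign_record) yields O(break_seal).
Premise 3 is O(revoke_audit_trail ⊃ not break_seal); contrapositively O(break_seal ⊃ not revoke_audit_trail). Since O(break_seal) holds, K gives O(not revoke_audit_trail).
The contrapositive of premise 7 (O(not notify_receipt ⊃ revoke_audit_trail)) is O(not revoke_audit_trail ⊃ notify_receipt), and O(not revoke_audit_trail) is already established, so O(notify_receipt).
Premise 12, O(don_mask ⊃ not notify_receipt), contraposes to O(notify_receipt ⊃ not don_mask); with O(notify_receipt) we get O(not don_mask).
Premise 5 is O(not approve_sample ⊃ don_mask); contrapositively O(not don_mask ⊃ approve_sample). Since O(not don_mask) holds, K gives O(approve_sample).
So O(approve_sample) holds — approve_sample is obligatory. None of the other listed options is made obligatory by any chain of premises.

approve_sample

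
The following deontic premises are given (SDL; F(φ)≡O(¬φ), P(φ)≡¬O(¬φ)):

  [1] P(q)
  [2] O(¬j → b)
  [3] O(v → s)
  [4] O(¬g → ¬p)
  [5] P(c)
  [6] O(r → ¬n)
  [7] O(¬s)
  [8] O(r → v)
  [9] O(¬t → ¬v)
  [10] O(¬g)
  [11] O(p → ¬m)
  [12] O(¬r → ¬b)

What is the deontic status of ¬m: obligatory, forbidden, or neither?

Neither

Premise 11 is O(p → ¬m), but O(p) is not derivable from the premises, so it does not yield O(¬m).
No premise or chain of K-axiom applications forces O(¬m), and none forces O(m). So ¬m is neither obligatory nor forbidden under these norms.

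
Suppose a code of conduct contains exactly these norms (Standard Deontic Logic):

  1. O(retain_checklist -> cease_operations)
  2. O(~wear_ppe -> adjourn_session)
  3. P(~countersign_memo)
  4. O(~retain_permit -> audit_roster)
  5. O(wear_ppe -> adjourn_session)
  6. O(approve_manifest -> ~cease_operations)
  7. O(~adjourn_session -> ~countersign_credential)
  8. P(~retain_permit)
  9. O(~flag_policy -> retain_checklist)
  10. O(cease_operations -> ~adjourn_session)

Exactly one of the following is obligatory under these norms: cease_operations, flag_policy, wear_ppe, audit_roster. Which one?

By case analysis on ~wear_ppe: premise 2 gives O(~wear_ppe -> adjourn_session) and premise 5 gives O(wear_ppe -> adjourn_session), so O(adjourn_session) either way.
Premise 10 is O(cease_operations -> ~adjourn_session); contrapositively O(adjourn_session -> ~cease_operations). Since O(adjourn_session) holds, K gives O(~cease_operations).
Premise 1 is O(retain_checklist -> cease_operations); contrapositively O(~cease_operations -> ~retain_checklist). Since O(~cease_operations) holds, K gives O(~retain_checklist).
Premise 9, O(~flag_policy -> retain_checklist), contraposes to O(~retain_checklist -> flag_policy); with O(~retain_checklist) we get O(flag_policy).
So O(flag_policy) holds — flag_policy is obligatory. None of the other listed options is made obligatory by any chain of premises.

flag_policy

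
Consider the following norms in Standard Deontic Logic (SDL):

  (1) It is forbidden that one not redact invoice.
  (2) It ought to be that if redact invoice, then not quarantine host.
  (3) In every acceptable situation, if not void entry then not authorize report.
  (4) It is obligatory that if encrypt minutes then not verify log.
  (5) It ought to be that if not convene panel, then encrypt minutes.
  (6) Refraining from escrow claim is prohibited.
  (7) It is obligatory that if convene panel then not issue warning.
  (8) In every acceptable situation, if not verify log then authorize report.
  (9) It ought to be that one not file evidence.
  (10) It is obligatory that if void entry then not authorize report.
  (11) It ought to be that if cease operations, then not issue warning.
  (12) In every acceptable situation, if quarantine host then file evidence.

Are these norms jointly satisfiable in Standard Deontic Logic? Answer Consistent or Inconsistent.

Consistent

Premise 12 is O(quarantine_host → file_evidence), but O(quarantine_host) is not derivable from the premises, so it does not yield O(file_evidence).
So O(file_evidence) is not derivable, and the apparent clash with O(¬file_evidence) does not arise.
A world satisfying every obligation exists (e.g. authorize_report=false, cease_operations=false, convene_panel=true, encrypt_minutes=false, escrow_claim=true, file_evidence=false, issue_warning=false, quarantine_host=false, redact_invoice=true, verify_log=true, void_entry=false); no atom is both obligatory and forbidden, so the set is consistent.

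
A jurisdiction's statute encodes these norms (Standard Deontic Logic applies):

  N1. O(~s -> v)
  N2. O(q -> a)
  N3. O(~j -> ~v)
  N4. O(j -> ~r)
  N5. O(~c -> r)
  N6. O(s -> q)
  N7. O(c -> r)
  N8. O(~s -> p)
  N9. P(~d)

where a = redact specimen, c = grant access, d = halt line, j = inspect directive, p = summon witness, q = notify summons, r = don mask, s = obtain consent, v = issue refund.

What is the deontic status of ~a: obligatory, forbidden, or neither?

Forbidden

By case analysis on c: premise 7 gives O(c -> r) and premise 5 gives O(~c -> r), so O(r) either way.
Premise 4, O(j -> ~r), contraposes to O(r -> ~j); with O(r) we get O(~j).
Applying K to premise 3 (O(~j -> ~v)) and O(~j) yields O(~v).
Premise 1 is O(~s -> v); contrapositively O(~v -> s). Since O(~v) holds, K gives O(s).
From O(s) and premise 6, O(s -> q), we obtain O(q).
Premise 2 is O(q -> a); since O(q), deontic closure gives O(a).
Premises 8, 9 do not contribute to this derivation.
Thus O(a), which is F(~a): ~a is forbidden.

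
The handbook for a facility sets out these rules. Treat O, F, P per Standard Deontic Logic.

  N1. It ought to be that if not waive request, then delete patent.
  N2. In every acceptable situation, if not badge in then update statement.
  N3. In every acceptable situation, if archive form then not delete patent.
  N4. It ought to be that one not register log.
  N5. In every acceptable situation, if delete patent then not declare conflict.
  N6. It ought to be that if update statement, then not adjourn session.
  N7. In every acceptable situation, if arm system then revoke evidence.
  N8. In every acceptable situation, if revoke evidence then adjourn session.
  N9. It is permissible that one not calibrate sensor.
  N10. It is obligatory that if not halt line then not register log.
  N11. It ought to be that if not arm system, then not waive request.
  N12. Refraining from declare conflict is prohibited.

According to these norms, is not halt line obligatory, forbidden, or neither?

Premise 10 is O(¬halt_line → ¬register_log); even if O(¬register_log) held, inferring O(¬halt_line) would be affirming the consequent — invalid.
No premise or chain of K-axiom applications forces O(¬halt_line), and none forces O(halt_line). So ¬halt_line is neither obligatory nor forbidden under these norms.

Neither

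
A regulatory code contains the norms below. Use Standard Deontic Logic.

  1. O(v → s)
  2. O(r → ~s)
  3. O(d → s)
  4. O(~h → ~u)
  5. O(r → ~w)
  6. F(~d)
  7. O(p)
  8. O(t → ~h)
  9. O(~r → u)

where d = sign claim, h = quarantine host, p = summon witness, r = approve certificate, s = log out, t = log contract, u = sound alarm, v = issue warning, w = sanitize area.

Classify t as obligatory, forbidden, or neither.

Forbidden

Premise 6 is F(~d), i.e. O(d).
From O(d) and premise 3, O(d → s), we obtain O(s).
Premise 2, O(r → ~s), contraposes to O(s → ~r); with O(s) we get O(~r).
From O(~r) and premise 9, O(~r → u), we obtain O(u).
Premise 4, O(~h → ~u), contraposes to O(u → h); with O(u) we get O(h).
Premise 8 is O(t → ~h); contrapositively O(h → ~t). Since O(h) holds, K gives O(~t).
Premises 1, 5, 7 do not contribute to this derivation.
Thus O(~t), which is F(t): t is forbidden.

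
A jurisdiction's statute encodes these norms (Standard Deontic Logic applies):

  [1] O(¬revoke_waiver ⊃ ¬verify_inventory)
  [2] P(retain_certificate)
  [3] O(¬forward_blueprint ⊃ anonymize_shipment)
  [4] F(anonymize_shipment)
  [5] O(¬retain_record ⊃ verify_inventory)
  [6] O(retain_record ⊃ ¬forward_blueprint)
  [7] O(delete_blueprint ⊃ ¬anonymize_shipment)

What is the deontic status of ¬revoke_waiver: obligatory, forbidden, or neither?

Forbidden

Premise 4 is F(anonymize_shipment), i.e. O(¬anonymize_shipment).
The contrapositive of premise 3 (O(¬forward_blueprint ⊃ anonymize_shipment)) is O(¬anonymize_shipment ⊃ forward_blueprint), and O(¬anonymize_shipment) is already established, so O(forward_blueprint).
The contrapositive of premise 6 (O(retain_record ⊃ ¬forward_blueprint)) is O(forward_blueprint ⊃ ¬retain_record), and O(forward_blueprint) is already established, so O(¬retain_record).
With premise 5, O(¬retain_record ⊃ verify_inventory), the K-axiom yields O(verify_inventory).
Premise 1 is O(¬revoke_waiver ⊃ ¬verify_inventory); contrapositively O(verify_inventory ⊃ revoke_waiver). Since O(verify_inventory) holds, K gives O(revoke_waiver).
Premises 2, 7 do not contribute to this derivation.
Thus O(revoke_waiver), which is F(¬revoke_waiver): ¬revoke_waiver is forbidden.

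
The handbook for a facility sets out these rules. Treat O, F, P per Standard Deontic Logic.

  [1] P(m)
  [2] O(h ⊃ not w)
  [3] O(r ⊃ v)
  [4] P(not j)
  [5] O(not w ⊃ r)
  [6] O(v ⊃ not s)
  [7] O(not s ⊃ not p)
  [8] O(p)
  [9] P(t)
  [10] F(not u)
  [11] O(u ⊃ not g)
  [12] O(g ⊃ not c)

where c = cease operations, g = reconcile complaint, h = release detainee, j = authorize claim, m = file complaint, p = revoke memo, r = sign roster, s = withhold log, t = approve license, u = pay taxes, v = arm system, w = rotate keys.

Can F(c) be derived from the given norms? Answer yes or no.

Premise 12 is O(g ⊃ not c), but O(g) is not derivable from the premises, so it does not yield O(not c).
No other premise forces O(not c). An ideal world satisfying every premise can still have c true, so F(c) is not derivable.

No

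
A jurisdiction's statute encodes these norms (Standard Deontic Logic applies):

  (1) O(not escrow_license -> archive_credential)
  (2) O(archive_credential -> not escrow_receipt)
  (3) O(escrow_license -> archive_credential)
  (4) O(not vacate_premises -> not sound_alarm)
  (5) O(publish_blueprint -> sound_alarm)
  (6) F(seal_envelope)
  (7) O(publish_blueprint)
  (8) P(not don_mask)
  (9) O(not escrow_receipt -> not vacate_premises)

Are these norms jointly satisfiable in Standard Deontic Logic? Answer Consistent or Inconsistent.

Inconsistent

Premises 1 and 3 cover both cases: O(not escrow_license -> archive_credential) and O(escrow_license -> archive_credential). Since not escrow_license ∨ escrow_license is a tautology, O(archive_credential) follows.
Applying K to premise 2 (O(archive_credential -> not escrow_receipt)) and O(archive_credential) yields O(not escrow_receipt).
Applying K to premise 9 (O(not escrow_receipt -> not vacate_premises)) and O(not escrow_receipt) yields O(not vacate_premises).
With premise 4, O(not vacate_premises -> not sound_alarm), the K-axiom yields O(not sound_alarm).
Premise 5 is O(publish_blueprint -> sound_alarm); contrapositively O(not sound_alarm -> not publish_blueprint). Since O(not sound_alarm) holds, K gives O(not publish_blueprint).
Yet premise 7 states O(publish_blueprint).
We now have both O(not publish_blueprint) and O(publish_blueprint) — publish_blueprint is simultaneously obligatory and forbidden, violating the D-axiom.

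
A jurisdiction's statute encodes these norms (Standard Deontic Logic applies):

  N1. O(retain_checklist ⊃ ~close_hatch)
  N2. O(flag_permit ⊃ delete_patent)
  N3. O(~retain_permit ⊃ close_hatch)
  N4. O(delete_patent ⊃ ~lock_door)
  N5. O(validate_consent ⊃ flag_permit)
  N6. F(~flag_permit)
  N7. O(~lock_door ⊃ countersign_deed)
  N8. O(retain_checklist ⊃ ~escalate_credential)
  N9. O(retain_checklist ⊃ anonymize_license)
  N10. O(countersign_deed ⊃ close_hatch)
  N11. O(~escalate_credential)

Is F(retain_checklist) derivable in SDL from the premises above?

Yes

Premise 6 is F(~flag_permit), i.e. O(flag_permit).
Applying K to premise 2 (O(flag_permit ⊃ delete_patent)) and O(flag_permit) yields O(delete_patent).
Applying K to premise 4 (O(delete_patent ⊃ ~lock_door)) and O(delete_patent) yields O(~lock_door).
Applying K to premise 7 (O(~lock_door ⊃ countersign_deed)) and O(~lock_door) yields O(countersign_deed).
Premise 10 is O(countersign_deed ⊃ close_hatch); since O(countersign_deed), deontic closure gives O(close_hatch).
The contrapositive of premise 1 (O(retain_checklist ⊃ ~close_hatch)) is O(close_hatch ⊃ ~retain_checklist), and O(close_hatch) is already established, so O(~retain_checklist).
Premises 3, 5, 8, 9, 11 do not contribute to this derivation.
So O(~retain_checklist) holds, i.e. F(retain_checklist). The claim follows.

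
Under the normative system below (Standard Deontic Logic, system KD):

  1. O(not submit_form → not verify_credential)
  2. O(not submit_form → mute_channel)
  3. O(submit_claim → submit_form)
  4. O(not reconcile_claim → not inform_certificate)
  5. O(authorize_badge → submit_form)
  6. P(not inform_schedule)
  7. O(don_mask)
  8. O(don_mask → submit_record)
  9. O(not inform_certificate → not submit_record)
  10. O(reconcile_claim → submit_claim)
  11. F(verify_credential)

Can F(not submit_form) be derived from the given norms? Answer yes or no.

Yes

From premise 7 we have O(don_mask).
Applying K to premise 8 (O(don_mask → submit_record)) and O(don_mask) yields O(submit_record).
Premise 9 is O(not inform_certificate → not submit_record); contrapositively O(submit_record → inform_certificate). Since O(submit_record) holds, K gives O(inform_certificate).
The contrapositive of premise 4 (O(not reconcile_claim → not inform_certificate)) is O(inform_certificate → reconcile_claim), and O(inform_certificate) is already established, so O(reconcile_claim).
Premise 10 is O(reconcile_claim → submit_claim); since O(reconcile_claim), deontic closure gives O(submit_claim).
Applying K to premise 3 (O(submit_claim → submit_form)) and O(submit_claim) yields O(submit_form).
Premises 1, 2, 5, 6, 11 do not contribute to this derivation.
So O(submit_form) holds, i.e. F(not submit_form). The claim follows.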